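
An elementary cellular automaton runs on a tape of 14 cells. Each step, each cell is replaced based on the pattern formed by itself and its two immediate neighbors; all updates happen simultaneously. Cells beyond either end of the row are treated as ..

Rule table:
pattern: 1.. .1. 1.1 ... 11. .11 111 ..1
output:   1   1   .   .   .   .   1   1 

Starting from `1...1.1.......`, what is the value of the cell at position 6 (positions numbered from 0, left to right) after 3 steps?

.

11.11.11......
........1.....
.......111....
position 6 holds .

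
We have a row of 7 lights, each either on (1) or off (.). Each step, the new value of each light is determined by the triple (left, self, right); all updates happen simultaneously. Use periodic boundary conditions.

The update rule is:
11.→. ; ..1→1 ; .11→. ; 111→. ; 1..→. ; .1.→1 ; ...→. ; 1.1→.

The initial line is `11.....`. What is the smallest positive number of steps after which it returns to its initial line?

......1
.....11
....1..
...11..
..1....
.11....
1......
1.....1
.....1.
....11.
...1...
..11...
.1.....
11.....

14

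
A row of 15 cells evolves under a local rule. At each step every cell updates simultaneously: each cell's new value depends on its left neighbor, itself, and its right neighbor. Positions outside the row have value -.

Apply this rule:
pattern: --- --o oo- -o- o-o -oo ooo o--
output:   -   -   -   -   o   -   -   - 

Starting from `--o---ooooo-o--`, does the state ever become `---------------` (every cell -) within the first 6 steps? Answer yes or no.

yes

-----------o---
---------------
all cells are - at step 2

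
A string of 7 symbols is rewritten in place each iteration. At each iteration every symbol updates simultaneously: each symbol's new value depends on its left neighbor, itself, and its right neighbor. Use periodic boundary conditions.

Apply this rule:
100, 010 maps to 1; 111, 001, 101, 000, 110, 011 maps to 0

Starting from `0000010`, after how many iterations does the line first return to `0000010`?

0000011
1000000
1100000
0010000
0011000
0000100
0000110
0000001
1000001
0100000
0110000
0001000
0001100
0000010

14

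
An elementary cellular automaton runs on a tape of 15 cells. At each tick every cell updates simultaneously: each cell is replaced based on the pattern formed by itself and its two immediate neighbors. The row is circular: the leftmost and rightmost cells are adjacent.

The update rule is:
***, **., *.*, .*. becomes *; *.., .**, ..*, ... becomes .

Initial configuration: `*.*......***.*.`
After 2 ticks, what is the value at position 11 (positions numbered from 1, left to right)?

.

***.......*****
***........****
position 11 holds .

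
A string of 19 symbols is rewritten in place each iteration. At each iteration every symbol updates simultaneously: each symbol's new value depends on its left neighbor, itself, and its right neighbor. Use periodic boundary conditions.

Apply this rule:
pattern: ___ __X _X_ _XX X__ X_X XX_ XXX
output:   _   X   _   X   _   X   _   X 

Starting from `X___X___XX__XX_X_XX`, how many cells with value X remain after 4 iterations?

___X___XX__XX_X_XXX
__X___XX__XX_X_XXX_
_X___XX__XX_X_XXX__
X___XX__XX_X_XXX___
count of X: 9

9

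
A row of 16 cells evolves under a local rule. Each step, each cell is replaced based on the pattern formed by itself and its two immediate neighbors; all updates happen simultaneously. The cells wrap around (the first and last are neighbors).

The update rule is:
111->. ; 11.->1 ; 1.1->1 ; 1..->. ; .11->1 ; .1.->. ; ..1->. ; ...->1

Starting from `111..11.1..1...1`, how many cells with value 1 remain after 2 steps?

6

..1..111.....1.1
.....1.1.111..1.
count of 1: 6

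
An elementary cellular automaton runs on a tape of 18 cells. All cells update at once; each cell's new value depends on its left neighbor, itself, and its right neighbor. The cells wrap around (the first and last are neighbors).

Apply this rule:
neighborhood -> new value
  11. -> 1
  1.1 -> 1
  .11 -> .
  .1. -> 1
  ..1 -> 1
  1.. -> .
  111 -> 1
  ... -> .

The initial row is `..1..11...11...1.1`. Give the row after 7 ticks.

1.1111.11111.11111

tick 1: .11.1.1..1.1..1111
tick 2: 1.11111.1111.1.111
tick 3: 11.11111.111111.11
tick 4: 111.11111.111111.1
tick 5: 1111.11111.111111.
tick 6: .1111.11111.111111
tick 7: 1.1111.11111.11111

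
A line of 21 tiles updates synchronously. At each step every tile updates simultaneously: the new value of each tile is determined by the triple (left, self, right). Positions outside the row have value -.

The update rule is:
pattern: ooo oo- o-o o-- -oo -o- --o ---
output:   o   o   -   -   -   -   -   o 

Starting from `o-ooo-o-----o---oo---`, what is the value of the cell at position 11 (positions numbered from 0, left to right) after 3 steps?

-

---oo---ooo---o--o-oo
oo--o-o--oo-o-------o
-o--------o---ooooo--
position 11 holds -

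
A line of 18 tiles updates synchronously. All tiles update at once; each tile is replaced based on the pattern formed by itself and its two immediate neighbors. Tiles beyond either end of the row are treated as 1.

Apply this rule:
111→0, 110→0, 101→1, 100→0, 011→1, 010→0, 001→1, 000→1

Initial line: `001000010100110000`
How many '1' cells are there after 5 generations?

generation 1: 010011101001100111
generation 2: 100110010011001100
generation 3: 001100100110011001
generation 4: 011001001100110011
generation 5: 110010011001100110
count of 1: 9

9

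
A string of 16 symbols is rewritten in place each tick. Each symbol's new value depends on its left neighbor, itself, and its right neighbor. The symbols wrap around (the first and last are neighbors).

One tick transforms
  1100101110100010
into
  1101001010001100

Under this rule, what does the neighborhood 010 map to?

At position 4 the neighborhood is 010; the next row has 0 there.

0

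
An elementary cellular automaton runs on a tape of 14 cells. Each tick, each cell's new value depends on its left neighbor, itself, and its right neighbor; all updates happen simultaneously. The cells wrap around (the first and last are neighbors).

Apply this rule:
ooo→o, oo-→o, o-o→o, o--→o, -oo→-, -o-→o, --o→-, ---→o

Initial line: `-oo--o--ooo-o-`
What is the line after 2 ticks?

tick 1: --oo-oo--ooooo
tick 2: o--oo-oo--oooo

o--oo-oo--oooo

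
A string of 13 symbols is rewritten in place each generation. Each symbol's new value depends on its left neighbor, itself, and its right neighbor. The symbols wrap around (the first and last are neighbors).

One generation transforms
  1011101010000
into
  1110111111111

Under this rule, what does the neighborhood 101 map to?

1

At position 1 the neighborhood is 101; the next row has 1 there.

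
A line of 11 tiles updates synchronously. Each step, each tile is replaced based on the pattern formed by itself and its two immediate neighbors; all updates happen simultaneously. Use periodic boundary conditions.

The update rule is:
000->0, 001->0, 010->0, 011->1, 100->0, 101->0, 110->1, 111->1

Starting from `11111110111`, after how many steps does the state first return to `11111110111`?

step 1: 11111110111

1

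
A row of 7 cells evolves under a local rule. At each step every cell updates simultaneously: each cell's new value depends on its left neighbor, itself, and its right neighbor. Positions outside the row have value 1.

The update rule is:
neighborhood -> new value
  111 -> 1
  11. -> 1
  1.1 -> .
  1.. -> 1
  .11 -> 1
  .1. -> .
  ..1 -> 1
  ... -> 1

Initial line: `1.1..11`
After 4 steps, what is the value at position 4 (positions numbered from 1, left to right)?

1

step 1: 1..1111
step 2: 1111111
step 3: 1111111  (fixed point — unchanged through step 4)
position 4 holds 1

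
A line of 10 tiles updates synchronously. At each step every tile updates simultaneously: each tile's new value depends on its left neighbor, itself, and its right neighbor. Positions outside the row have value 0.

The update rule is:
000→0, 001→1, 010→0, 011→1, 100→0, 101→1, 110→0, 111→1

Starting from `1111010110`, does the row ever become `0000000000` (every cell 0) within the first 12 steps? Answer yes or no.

yes

1110101100
1101011000
1010110000
0101100000
1011000000
0110000000
1100000000
1000000000
0000000000
all cells are 0 at step 9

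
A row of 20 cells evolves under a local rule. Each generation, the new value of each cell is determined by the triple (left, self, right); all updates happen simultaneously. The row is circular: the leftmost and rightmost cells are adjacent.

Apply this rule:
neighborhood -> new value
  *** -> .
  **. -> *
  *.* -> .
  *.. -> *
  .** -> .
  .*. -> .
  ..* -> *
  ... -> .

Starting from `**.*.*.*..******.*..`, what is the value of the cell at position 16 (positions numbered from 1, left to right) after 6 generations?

.*......**.....*..**
..*....*.**...*.**.*
**.*..*...**.*...*..
.*..**.*.*.*..*.*.**
..**.*......**.....*
**.*..*....*.**...*.
position 16 holds .

.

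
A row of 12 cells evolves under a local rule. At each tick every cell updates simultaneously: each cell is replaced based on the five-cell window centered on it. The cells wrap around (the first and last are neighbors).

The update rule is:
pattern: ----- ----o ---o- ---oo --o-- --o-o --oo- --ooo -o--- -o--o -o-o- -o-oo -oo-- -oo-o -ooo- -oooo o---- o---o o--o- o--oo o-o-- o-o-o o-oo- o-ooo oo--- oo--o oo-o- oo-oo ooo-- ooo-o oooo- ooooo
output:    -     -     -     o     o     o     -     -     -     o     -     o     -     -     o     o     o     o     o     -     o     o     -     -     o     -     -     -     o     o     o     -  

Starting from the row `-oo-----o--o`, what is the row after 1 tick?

o--oo---oooo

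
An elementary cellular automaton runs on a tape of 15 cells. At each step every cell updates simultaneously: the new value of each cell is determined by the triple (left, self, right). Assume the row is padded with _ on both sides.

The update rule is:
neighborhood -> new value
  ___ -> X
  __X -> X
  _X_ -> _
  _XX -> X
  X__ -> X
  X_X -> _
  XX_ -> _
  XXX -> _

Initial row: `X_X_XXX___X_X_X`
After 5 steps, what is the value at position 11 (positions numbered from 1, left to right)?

X

____X__XXX_____
XXXX_XXX__XXXXX
X____X__XXX____
_XXXX_XXX__XXXX
XX____X__XXX___
position 11 holds X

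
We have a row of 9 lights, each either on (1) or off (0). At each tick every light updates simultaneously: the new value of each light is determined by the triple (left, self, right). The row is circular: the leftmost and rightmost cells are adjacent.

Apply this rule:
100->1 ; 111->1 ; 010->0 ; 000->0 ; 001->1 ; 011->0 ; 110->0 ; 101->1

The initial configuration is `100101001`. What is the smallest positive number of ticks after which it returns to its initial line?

011010110
100101001

2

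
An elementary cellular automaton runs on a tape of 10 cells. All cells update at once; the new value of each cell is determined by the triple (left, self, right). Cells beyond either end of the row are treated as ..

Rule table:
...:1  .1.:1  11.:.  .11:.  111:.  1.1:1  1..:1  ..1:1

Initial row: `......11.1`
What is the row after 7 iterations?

111111..11

111111..11
......11..
111111..11  (repeats iteration 1; period 2)
iteration 7: 111111..11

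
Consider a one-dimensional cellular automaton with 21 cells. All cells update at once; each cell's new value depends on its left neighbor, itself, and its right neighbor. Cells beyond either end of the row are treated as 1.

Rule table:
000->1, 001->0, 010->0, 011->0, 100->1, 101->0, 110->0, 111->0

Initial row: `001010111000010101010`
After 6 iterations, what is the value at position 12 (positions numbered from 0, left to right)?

iteration 1: 100000000111000000000
iteration 2: 011111110000111111110
iteration 3: 000000001110000000000
iteration 4: 111111100001111111110
iteration 5: 000000011100000000000
iteration 6: 111111000011111111110
position 12 holds 1

1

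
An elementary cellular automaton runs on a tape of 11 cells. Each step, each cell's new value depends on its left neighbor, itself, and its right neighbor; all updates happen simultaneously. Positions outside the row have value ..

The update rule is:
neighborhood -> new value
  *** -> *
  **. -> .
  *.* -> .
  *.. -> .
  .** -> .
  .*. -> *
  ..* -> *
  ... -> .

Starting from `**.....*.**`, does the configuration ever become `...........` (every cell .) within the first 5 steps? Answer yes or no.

......**...
.....*.....
....**.....
...*.......
..**.......
step 5 is ..**......., still not uniform .

no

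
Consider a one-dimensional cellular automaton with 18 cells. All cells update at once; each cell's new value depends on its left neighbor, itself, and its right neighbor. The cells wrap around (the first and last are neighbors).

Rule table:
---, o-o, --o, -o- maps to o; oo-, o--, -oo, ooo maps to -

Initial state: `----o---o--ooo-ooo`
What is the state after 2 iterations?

o----o---oo-ooo-oo

-oooo-ooo-o---o---
o----o---oo-ooo-oo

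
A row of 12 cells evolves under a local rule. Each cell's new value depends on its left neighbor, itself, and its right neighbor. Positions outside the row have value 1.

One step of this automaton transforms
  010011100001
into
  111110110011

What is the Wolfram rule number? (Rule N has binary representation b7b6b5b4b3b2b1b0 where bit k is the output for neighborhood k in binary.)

126

position 5: 111 → 0  (bit 7 = 0)
position 6: 110 → 1  (bit 6 = 1)
position 0: 101 → 1  (bit 5 = 1)
position 2: 100 → 1  (bit 4 = 1)
position 4: 011 → 1  (bit 3 = 1)
position 1: 010 → 1  (bit 2 = 1)
position 3: 001 → 1  (bit 1 = 1)
position 8: 000 → 0  (bit 0 = 0)
bits b7..b0 = 01111110 = 126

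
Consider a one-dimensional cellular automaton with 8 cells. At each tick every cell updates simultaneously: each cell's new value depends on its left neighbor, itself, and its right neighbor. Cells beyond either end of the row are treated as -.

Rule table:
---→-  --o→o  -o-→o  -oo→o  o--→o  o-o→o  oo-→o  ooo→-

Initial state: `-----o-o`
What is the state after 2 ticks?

----oooo
---oo--o

---oo--o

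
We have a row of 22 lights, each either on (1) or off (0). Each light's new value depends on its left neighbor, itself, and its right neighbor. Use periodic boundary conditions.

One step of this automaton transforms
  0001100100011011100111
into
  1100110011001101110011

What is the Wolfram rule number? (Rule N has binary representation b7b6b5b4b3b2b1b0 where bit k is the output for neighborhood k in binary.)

241

position 15: 111 → 1  (bit 7 = 1)
position 4: 110 → 1  (bit 6 = 1)
position 13: 101 → 1  (bit 5 = 1)
position 0: 100 → 1  (bit 4 = 1)
position 3: 011 → 0  (bit 3 = 0)
position 7: 010 → 0  (bit 2 = 0)
position 2: 001 → 0  (bit 1 = 0)
position 1: 000 → 1  (bit 0 = 1)
bits b7..b0 = 11110001 = 241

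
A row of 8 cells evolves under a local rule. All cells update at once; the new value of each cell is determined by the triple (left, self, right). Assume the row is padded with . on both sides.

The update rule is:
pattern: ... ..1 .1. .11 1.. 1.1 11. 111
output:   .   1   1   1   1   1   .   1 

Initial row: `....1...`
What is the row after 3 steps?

.111.111

...111..
..111.1.
.111.111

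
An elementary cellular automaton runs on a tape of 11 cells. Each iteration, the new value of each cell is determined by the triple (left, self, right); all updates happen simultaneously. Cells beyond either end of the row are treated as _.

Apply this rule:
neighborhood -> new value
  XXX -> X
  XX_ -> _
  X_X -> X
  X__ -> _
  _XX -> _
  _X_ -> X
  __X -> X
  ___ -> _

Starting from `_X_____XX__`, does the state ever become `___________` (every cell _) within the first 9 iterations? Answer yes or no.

no

XX____X____
_____XX____
____X______
___XX______
__X________
_XX________
X__________
X__________  (fixed point — unchanged through iteration 9)
iteration 9 is X__________, still not uniform _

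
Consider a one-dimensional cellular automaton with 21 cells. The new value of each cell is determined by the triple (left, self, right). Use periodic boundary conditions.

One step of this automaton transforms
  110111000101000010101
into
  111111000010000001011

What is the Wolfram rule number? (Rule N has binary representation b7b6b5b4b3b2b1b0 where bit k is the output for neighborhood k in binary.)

position 0: 111 → 1  (bit 7 = 1)
position 1: 110 → 1  (bit 6 = 1)
position 2: 101 → 1  (bit 5 = 1)
position 6: 100 → 0  (bit 4 = 0)
position 3: 011 → 1  (bit 3 = 1)
position 9: 010 → 0  (bit 2 = 0)
position 8: 001 → 0  (bit 1 = 0)
position 7: 000 → 0  (bit 0 = 0)
bits b7..b0 = 11101000 = 232

232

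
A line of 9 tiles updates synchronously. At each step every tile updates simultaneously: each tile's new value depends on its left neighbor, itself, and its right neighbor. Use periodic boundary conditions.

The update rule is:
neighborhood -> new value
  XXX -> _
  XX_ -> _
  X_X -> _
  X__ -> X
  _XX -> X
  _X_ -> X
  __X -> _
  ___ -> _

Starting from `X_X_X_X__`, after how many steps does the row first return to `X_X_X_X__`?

step 1: X_X_X_XX_
step 2: X_X_X_X__

2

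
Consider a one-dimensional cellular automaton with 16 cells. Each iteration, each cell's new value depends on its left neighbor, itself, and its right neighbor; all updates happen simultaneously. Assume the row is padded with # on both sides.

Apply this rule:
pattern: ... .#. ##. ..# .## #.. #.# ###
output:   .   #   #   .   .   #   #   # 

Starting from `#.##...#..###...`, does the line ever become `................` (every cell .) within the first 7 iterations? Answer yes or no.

no

##.##..##..###..
###.##..##..###.
####.##..##..###
#####.##..##..##
######.##..##..#
#######.##..##..
########.##..##.
iteration 7 is ########.##..##., still not uniform .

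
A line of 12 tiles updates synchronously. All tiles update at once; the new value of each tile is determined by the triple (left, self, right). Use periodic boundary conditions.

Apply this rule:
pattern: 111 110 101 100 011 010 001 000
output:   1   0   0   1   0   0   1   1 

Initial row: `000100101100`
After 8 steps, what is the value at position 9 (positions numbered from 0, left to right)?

111011000011
110000111101
101111011000
000110000111
111001111010
010110110000
100000001111
011111110111
position 9 holds 1

1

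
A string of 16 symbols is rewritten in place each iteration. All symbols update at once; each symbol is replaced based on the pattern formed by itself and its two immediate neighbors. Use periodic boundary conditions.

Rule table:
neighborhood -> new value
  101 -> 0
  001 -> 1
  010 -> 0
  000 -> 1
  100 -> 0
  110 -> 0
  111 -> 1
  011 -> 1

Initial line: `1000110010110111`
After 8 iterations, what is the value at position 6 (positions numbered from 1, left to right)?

0011100100100111
0111001001001110
1110010010011100
1100100100111001
1001001001110011
0010010011100111
0100100111001110
1001001110011100
position 6 holds 0

0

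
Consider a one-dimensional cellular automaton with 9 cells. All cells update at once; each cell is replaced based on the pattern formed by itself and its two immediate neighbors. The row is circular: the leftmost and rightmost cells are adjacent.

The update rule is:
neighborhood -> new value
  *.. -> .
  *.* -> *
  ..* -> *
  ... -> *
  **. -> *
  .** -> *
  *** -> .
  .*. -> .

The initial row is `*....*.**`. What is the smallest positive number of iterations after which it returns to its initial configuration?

*.***.**.
.**.*****
*****...*
....*.***
.***.**.*
**.*****.
****...**
...*.***.
***.**.*.
*.*****.*
***...***
..*.***..
**.**.*.*
.*****.**
**...****
.*.***...
*.**.*.**
*****.**.
*...*****
*.***....
.**.*.***
****.**.*
...******
.***....*
**.*.***.
***.**.**
..******.
***....*.
*.*.***.*
**.**.***
.******..
**....*.*
.*.***.**
*.**.****
******...
*....*.**

36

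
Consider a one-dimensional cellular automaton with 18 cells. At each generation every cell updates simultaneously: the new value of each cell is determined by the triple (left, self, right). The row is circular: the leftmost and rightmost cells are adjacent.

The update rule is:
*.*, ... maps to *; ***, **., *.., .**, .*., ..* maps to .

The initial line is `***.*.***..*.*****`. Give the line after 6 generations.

...*.*......*.....
**..*..****...****
............*.....
***********...****
............*.....  (repeats generation 3; period 2)
generation 6: ***********...****

***********...****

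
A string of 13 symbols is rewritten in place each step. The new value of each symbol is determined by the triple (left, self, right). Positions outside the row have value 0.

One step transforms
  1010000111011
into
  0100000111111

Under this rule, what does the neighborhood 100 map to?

0

At position 3 the neighborhood is 100; the next row has 0 there.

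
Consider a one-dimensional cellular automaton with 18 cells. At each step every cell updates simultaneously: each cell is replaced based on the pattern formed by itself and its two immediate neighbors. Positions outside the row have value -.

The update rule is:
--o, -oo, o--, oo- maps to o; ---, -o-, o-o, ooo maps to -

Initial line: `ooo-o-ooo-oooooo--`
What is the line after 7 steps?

o-o-----oo---ooooo

o-o---o-o-o----oo-
---o-o-----o--oooo
--o---o---o-ooo--o
-o-o-o-o-o--o-ooo-
o---------oo--o-oo
-o-------ooooo--oo
o-o-----oo---ooooo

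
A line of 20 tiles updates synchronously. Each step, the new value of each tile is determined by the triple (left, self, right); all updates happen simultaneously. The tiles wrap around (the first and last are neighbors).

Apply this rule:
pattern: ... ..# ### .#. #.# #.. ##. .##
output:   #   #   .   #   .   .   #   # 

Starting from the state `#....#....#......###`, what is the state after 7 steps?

#.#.##.#.##.#.#.##.#

step 1: #.####.####.######..
step 2: #.#..#.#..#.#....#.#
step 3: #.#.##.#.##.#.####.#
step 4: #.#.##.#.##.#.#..#.#
step 5: #.#.##.#.##.#.#.##.#
step 6: #.#.##.#.##.#.#.##.#  (fixed point — unchanged through step 7)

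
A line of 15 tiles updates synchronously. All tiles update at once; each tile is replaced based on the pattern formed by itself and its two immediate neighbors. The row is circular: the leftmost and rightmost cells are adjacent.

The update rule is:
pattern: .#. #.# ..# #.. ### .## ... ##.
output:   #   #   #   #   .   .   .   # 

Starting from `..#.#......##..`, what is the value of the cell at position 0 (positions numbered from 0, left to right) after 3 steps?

.#####....#.##.
#....##..###.##
##..#.###..##..
position 0 holds #

#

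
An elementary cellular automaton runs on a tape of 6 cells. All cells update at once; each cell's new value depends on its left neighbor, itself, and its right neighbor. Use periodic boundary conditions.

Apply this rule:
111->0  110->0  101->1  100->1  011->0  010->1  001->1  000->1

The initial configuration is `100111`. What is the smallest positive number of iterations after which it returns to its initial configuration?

2

iteration 1: 011000
iteration 2: 100111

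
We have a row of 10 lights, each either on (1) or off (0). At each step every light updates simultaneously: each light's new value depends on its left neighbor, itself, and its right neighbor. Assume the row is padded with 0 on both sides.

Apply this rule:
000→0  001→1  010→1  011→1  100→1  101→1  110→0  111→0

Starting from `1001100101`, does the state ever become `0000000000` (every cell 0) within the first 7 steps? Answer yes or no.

1111011111
1000110000
1101101000
1011011100
1110110010
1001101111
1111011000
step 7 is 1111011000, still not uniform 0

no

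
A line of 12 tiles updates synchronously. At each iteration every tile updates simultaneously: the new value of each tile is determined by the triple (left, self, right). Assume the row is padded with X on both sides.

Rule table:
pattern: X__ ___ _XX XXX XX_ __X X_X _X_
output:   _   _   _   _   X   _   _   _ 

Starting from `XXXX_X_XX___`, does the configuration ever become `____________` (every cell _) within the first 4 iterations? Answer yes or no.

iteration 1: ___X____X___
iteration 2: ____________
all cells are _ at iteration 2

yes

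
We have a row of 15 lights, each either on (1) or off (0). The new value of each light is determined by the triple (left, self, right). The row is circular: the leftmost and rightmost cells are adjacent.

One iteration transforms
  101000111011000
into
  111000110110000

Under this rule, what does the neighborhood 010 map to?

At position 0 the neighborhood is 010; the next row has 1 there.

1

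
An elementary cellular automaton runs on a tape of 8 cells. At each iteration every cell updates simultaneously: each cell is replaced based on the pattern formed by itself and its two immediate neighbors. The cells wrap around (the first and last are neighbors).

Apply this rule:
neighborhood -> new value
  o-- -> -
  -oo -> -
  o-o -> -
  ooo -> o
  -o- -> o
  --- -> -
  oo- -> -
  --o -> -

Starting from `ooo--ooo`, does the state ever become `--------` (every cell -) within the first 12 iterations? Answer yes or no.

iteration 1: oo----oo
iteration 2: o------o
iteration 3: --------
all cells are - at iteration 3

yes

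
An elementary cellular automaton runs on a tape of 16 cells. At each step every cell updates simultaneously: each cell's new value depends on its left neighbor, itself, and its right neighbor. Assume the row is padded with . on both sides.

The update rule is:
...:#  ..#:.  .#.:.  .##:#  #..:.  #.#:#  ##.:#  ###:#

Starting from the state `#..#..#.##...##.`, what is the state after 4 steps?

###############.

.......###.#.##.
######.####.###.
###############.
###############.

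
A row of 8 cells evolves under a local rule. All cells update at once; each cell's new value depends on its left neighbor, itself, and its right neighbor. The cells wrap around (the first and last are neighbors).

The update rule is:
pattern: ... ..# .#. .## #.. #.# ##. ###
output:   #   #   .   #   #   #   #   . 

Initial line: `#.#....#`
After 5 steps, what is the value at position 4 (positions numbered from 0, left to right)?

#

step 1: ##.#####
step 2: .###....
step 3: ##.#####  (repeats step 1; period 2)
step 5: ##.#####
position 4 holds #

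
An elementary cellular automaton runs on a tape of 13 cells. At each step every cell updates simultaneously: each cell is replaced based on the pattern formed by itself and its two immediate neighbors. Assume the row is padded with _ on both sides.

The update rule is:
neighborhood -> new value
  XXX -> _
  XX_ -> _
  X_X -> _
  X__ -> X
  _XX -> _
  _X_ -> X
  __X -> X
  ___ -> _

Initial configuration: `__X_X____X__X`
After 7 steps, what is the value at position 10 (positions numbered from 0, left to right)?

_

_XX_XX__XXXXX
X_____XX_____
XX___X__X____
__X_XXXXXX___
_XX_______X__
X__X_____XXX_
XXXXX___X___X
position 10 holds _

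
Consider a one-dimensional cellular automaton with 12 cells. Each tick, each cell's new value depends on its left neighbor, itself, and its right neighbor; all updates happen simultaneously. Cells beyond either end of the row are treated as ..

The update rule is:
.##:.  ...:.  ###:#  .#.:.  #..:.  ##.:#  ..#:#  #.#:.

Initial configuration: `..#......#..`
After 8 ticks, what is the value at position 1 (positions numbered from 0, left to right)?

.#......#...
#......#....
......#.....
.....#......
....#.......
...#........
..#.........
.#..........
position 1 holds #

#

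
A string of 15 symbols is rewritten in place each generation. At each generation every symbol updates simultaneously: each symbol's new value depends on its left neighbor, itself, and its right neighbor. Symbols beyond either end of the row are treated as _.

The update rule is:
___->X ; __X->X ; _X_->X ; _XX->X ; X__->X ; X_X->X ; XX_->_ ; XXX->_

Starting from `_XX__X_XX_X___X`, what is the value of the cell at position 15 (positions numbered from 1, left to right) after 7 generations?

X

XX_XXXXX_XXXXXX
X_XX____XX_____
XXX_XXXXX_XXXXX
X__XX____XX____
XXXX_XXXXX_XXXX
X___XX____XX___
XXXXX_XXXXX_XXX
position 15 holds X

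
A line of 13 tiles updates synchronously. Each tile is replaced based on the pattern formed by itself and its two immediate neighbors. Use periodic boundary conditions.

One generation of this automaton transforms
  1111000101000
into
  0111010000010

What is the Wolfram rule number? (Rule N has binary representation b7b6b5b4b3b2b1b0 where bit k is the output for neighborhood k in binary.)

position 1: 111 → 1  (bit 7 = 1)
position 3: 110 → 1  (bit 6 = 1)
position 8: 101 → 0  (bit 5 = 0)
position 4: 100 → 0  (bit 4 = 0)
position 0: 011 → 0  (bit 3 = 0)
position 7: 010 → 0  (bit 2 = 0)
position 6: 001 → 0  (bit 1 = 0)
position 5: 000 → 1  (bit 0 = 1)
bits b7..b0 = 11000001 = 193

193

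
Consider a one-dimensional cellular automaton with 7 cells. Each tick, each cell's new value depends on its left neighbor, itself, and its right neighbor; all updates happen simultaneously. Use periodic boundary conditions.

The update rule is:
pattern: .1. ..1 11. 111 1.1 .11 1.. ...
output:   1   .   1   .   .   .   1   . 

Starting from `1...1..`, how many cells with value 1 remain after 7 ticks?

11..11.
.11..1.
..11.11
1..1..1
11.11..
.1..11.
.11..11
count of 1: 4

4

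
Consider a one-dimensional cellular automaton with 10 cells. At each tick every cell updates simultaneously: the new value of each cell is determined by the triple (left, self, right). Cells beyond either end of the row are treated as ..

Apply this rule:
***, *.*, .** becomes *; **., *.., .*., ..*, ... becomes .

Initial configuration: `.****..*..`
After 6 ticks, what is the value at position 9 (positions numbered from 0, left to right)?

tick 1: .***......
tick 2: .**.......
tick 3: .*........
tick 4: ..........
tick 5: ..........  (fixed point — unchanged through tick 6)
position 9 holds .

.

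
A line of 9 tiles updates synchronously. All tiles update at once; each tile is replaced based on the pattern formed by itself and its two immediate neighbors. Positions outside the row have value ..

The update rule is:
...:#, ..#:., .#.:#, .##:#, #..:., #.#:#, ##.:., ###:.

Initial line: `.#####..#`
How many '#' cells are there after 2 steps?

6

.#......#
.#.####.#
count of #: 6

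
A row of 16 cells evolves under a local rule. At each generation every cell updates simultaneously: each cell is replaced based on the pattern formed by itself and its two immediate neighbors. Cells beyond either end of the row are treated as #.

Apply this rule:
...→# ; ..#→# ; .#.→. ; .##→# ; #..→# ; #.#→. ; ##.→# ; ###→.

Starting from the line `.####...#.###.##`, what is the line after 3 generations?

###.####.#######

.#..####..#.#.#.
..###..###......
###.####.#######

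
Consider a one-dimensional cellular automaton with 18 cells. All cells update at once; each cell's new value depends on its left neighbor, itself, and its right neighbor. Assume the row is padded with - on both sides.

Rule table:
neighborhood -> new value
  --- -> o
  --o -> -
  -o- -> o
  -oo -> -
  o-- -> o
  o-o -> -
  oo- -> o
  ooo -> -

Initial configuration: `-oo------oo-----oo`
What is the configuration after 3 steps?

--oooooo--ooooo--o
o------oo-----oo-o
oooooo--ooooo--o-o

oooooo--ooooo--o-o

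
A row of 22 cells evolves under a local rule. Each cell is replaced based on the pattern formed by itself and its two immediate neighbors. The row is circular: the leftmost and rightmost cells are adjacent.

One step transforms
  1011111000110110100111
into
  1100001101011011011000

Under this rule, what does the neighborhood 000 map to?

0

At position 8 the neighborhood is 000; the next row has 0 there.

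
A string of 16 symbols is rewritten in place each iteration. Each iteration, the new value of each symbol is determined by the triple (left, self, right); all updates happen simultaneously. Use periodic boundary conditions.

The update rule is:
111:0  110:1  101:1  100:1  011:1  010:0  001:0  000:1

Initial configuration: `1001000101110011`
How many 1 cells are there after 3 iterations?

iteration 1: 1100110011011010
iteration 2: 1110111011111101
iteration 3: 0011101110000111
count of 1: 9

9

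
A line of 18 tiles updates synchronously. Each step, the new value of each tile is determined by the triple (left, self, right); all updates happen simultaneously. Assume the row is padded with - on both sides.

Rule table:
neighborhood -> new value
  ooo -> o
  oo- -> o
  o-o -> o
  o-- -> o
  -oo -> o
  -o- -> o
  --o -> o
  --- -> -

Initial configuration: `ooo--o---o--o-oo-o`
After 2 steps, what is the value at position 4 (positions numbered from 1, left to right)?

step 1: ooooooo-oooooooooo
step 2: oooooooooooooooooo
position 4 holds o

o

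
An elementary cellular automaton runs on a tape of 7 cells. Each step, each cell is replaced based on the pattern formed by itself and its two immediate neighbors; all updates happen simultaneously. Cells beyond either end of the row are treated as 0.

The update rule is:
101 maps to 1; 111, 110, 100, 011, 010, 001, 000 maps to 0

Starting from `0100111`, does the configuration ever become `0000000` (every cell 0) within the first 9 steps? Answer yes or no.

step 1: 0000000
all cells are 0 at step 1

yes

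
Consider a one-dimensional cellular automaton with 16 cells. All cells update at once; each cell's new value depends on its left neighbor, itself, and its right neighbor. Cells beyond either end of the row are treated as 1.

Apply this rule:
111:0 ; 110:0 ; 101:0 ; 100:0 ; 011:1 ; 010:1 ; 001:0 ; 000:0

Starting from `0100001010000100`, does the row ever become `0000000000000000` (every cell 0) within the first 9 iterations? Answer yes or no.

0100001010000100  (fixed point — unchanged through iteration 9)
iteration 9 is 0100001010000100, still not uniform 0

no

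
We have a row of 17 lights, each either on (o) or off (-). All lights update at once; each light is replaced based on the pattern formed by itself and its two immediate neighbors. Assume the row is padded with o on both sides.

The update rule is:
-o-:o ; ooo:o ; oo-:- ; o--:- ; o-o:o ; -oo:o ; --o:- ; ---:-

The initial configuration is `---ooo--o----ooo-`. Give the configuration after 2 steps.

---oo---o----oo-o
---o----o----o-oo

---o----o----o-oo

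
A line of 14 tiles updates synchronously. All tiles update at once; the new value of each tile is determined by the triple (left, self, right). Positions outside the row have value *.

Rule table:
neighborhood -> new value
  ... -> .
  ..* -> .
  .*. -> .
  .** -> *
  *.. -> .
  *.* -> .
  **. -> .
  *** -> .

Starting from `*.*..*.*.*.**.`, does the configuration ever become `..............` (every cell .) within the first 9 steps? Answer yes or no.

yes

...........*..
..............
all cells are . at step 2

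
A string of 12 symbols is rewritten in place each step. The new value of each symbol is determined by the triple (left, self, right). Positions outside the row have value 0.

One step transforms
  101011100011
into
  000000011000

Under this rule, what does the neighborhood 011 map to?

At position 4 the neighborhood is 011; the next row has 0 there.

0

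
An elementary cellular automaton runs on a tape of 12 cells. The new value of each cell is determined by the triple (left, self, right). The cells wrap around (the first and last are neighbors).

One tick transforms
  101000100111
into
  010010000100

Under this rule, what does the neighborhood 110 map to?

0

At position 0 the neighborhood is 110; the next row has 0 there.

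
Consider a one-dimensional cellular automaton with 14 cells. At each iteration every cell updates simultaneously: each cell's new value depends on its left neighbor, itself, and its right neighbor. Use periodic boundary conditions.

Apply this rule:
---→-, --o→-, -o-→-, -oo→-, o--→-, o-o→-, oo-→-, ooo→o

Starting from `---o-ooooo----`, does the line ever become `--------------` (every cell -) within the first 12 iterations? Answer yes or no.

------ooo-----
-------o------
--------------
all cells are - at iteration 3

yes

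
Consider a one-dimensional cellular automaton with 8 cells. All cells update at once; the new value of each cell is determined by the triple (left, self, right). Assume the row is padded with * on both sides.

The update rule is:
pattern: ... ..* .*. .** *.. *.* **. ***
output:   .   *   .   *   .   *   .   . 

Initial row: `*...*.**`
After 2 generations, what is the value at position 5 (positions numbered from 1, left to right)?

*

...*.**.
..*.**.*
position 5 holds *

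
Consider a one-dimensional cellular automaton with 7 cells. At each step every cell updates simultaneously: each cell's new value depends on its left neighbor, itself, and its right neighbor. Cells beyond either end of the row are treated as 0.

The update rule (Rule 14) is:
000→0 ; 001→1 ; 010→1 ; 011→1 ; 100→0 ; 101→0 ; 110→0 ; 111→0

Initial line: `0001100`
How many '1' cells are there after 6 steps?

1

0011000
0110000
1100000
1000000
1000000  (fixed point — unchanged through step 6)
count of 1: 1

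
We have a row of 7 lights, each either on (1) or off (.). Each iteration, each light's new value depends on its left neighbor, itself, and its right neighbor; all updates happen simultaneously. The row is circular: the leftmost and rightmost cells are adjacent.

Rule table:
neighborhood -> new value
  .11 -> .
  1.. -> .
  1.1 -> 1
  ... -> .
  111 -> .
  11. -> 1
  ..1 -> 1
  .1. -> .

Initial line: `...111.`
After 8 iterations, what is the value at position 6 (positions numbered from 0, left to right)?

..1..1.
.1..1..
1..1...
..1...1
.1...1.
1...1..
...1..1
..1..1.
position 6 holds .

.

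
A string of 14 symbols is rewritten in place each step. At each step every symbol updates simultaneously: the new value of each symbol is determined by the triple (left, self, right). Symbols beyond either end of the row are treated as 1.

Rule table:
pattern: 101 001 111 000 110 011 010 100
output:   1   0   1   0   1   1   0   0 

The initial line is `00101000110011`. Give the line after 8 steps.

00000000110011

step 1: 00010000110011
step 2: 00000000110011
step 3: 00000000110011  (fixed point — unchanged through step 8)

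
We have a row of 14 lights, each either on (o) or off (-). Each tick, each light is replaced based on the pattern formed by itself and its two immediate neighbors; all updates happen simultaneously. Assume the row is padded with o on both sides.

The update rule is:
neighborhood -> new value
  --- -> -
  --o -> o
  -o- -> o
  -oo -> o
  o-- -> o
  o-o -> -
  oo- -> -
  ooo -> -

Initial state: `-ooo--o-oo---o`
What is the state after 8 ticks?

-o--ooo-o-o-oo
-oooo---o-o-o-
-o---o-oo-o-o-
-oo-oo-o--o-o-
-o--o--oooo-o-
-ooooooo----o-
-o------o--oo-
-oo----ooooo--

-oo----ooooo--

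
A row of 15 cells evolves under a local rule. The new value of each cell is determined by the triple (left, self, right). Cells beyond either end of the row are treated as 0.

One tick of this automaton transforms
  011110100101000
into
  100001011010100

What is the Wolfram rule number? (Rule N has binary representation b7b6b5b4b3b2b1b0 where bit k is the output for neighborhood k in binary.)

50

position 2: 111 → 0  (bit 7 = 0)
position 4: 110 → 0  (bit 6 = 0)
position 5: 101 → 1  (bit 5 = 1)
position 7: 100 → 1  (bit 4 = 1)
position 1: 011 → 0  (bit 3 = 0)
position 6: 010 → 0  (bit 2 = 0)
position 0: 001 → 1  (bit 1 = 1)
position 13: 000 → 0  (bit 0 = 0)
bits b7..b0 = 00110010 = 50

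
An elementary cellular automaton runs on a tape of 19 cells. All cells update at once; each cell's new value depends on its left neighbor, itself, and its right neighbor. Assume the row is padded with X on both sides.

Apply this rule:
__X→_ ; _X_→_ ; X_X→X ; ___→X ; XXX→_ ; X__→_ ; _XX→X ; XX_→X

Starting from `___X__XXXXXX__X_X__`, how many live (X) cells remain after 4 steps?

10

_X____X____X___X___
X__XX___XX___X___X_
X__XX_X_XX_X___X__X
X__XXX_XXXX__X____X
count of X: 10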